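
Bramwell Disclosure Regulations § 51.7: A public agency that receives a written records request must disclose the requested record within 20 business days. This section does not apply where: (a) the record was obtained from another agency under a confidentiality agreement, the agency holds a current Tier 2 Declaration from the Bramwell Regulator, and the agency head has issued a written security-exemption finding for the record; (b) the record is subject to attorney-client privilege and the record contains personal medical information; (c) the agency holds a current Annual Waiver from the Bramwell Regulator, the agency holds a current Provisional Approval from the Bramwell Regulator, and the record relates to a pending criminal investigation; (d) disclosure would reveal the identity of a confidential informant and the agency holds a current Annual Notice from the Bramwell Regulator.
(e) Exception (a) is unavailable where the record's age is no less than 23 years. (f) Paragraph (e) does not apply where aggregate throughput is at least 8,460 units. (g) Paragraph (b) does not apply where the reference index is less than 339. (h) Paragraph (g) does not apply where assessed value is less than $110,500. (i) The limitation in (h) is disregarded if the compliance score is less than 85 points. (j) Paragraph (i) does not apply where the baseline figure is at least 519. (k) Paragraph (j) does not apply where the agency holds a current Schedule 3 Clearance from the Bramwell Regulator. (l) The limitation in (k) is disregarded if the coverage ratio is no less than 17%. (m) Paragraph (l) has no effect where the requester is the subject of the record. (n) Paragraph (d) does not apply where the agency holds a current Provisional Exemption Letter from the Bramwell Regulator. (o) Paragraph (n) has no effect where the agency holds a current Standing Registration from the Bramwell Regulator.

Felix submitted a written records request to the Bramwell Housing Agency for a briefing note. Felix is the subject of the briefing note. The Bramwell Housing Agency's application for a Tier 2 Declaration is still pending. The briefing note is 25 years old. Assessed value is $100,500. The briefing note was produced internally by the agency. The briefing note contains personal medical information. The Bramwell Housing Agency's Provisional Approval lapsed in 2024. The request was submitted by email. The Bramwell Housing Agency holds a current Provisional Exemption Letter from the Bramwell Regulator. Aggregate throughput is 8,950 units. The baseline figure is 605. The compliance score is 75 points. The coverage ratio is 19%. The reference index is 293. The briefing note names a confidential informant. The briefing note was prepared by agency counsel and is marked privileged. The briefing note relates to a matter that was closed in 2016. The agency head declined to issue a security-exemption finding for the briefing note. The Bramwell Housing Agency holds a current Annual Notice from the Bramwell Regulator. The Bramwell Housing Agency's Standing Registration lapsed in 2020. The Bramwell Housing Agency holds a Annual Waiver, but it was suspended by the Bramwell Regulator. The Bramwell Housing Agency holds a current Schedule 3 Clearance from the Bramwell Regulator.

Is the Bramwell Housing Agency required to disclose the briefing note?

Yes — the Bramwell Housing Agency must disclose the briefing note.

Exception (a) does not apply: the briefing note was produced internally.
Exception (b) is satisfied on its face — the briefing note is privileged; the briefing note contains personal medical information. Turning to paragraphs (g)–(m): (g) is engaged — the reference index is 293, less than the 339 limit. (h) is triggered (assessed value is $100,500, less than the $110,500 limit), but is overridden by (i): (i) operates against (h): the compliance score is 75 points, less than the 85 points limit. (j) is triggered (the baseline figure is 605, meeting the 519 threshold), but is displaced by (k): (k) operates against (j): a current Schedule 3 Clearance is held. (l) would limit (k) — the coverage ratio is 19%, meeting the 17% threshold — but (m) sets (l) aside: (m) operates against (l): Felix is the subject of the briefing note. Exception (b) does not apply.
Exception (c) does not apply: no current Annual Waiver is held.
Exception (d): the briefing note names a confidential informant; a current Annual Notice is held — every condition holds. Turning to paragraphs (n)–(o): (n) is engaged — a current Provisional Exemption Letter is held. (o), which would lift (n), does not operate here — no current Standing Registration is held. Exception (d) does not apply.
None of the exceptions is available; § 51.7 applies in full.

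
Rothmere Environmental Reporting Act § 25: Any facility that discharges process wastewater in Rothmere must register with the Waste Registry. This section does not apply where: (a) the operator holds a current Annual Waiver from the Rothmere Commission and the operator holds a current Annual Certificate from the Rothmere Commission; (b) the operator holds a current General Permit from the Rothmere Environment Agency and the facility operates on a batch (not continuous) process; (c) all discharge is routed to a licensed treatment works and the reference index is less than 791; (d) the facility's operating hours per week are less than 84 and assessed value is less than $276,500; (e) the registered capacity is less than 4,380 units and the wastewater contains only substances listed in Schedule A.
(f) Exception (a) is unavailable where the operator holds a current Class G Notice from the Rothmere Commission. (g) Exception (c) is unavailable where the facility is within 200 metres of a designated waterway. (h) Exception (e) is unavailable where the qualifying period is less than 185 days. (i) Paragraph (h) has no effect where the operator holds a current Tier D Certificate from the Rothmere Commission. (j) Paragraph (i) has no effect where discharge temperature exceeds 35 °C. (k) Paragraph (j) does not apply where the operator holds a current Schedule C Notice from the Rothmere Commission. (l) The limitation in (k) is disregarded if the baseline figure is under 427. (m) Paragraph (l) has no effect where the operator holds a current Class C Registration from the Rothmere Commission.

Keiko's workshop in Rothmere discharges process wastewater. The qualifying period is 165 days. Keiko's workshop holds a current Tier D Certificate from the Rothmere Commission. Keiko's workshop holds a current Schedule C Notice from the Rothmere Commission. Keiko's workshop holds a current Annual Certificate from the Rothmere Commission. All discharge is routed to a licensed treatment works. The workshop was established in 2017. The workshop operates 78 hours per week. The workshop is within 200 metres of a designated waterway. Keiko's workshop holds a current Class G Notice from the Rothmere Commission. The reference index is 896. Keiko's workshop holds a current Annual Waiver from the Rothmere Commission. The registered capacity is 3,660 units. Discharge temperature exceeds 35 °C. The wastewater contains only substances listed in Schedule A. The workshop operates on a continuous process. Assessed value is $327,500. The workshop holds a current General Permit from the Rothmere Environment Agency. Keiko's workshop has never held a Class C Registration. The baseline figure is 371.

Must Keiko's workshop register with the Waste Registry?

All of (a)'s requirements are met (a current Annual Waiver is held; a current Annual Certificate is held). But: (f) is triggered — a current Class G Notice is held. (a) is therefore removed.
Exception (b) does not apply: the facility operates on a continuous process.
Exception (c) does not apply: the reference index is 896, not less than 791.
Exception (d) fails — assessed value is $327,500, not less than $276,500.
Exception (e) is satisfied on its face — the registered capacity is 3,660 units, less than the 4,380 units limit; the wastewater is Schedule-A-only. Turning to paragraphs (h)–(m): (h) operates against (e): the qualifying period is 165 days, less than the 185 days limit. (i) is triggered (a current Tier D Certificate is held), but is set aside by (j): (j) operates against (i): discharge temperature exceeds 35 °C. (k) is triggered (a current Schedule C Notice is held), but is set aside by (l): (l) operates against (k): the baseline figure is 371, under the 427 limit. (m) is not triggered (there is no Class C Registration in force), so (l) stands. So (e) is unavailable.
No exception is made out. Keiko's workshop falls within the general rule.

Yes — Keiko's workshop must register with the Waste Registry.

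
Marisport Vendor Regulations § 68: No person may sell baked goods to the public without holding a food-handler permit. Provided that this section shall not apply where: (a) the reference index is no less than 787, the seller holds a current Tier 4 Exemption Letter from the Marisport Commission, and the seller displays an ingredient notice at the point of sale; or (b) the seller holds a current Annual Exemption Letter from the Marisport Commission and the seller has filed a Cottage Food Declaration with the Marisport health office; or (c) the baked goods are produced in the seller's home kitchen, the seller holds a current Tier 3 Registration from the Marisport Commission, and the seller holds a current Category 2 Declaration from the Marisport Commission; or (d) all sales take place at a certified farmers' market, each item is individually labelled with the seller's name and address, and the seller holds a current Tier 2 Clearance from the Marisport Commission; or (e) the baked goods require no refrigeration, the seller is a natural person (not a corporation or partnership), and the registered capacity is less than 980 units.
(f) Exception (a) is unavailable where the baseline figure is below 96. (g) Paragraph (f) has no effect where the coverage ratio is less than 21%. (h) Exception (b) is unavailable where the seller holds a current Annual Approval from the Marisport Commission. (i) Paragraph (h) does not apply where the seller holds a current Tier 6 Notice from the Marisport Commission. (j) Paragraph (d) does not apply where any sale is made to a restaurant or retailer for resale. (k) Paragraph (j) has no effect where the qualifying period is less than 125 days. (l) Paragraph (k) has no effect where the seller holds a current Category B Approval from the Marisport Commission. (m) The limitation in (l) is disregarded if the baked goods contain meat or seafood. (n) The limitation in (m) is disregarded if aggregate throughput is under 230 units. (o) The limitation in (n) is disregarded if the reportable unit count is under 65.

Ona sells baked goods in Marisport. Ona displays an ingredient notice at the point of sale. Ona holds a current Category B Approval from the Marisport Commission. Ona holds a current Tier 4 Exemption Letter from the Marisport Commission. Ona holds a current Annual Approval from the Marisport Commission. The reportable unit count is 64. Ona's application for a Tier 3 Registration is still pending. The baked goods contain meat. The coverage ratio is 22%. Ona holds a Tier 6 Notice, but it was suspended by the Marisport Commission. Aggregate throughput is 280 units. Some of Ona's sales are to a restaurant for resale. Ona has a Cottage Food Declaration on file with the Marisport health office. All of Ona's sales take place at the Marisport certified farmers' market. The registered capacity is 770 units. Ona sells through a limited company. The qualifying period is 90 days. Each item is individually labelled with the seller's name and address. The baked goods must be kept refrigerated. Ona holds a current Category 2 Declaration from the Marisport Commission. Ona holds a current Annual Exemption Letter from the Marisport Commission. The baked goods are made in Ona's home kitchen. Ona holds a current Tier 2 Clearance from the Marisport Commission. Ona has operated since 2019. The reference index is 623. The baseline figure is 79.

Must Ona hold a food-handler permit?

Exception (a) does not apply: the reference index is 623, short of 787.
All of (b)'s requirements are met (a current Annual Exemption Letter is held; a Cottage Food Declaration is on file). However, paragraphs (h)–(i) must be considered: (h) operates against (b): a current Annual Approval is held. (i), which would lift (h), is not engaged — the Tier 6 Notice is not current. (b) is therefore removed.
Exception (c) does not apply: no current Tier 3 Registration is held.
Exception (d) is satisfied on its face — all sales are at a certified farmers' market; items are individually labelled; a current Tier 2 Clearance is held. As to paragraphs (j)–(o): (j) would limit (d) — some sales are to a restaurant for resale — but (k) sets (j) aside: (k) is engaged — the qualifying period is 90 days, less than the 125 days limit. (l) would limit (k) — a current Category B Approval is held — but (m) sets (l) aside: (m) operates against (l): the baked goods contain meat. (n) is not triggered (aggregate throughput is 280 units, not under 230 units), so (m) stands. (d) remains available.
Exception (e) requires that the baked goods require no refrigeration; but the baked goods require refrigeration, so (e) is unavailable.

No — exception (d) applies; Ona is not required to hold a food-handler permit.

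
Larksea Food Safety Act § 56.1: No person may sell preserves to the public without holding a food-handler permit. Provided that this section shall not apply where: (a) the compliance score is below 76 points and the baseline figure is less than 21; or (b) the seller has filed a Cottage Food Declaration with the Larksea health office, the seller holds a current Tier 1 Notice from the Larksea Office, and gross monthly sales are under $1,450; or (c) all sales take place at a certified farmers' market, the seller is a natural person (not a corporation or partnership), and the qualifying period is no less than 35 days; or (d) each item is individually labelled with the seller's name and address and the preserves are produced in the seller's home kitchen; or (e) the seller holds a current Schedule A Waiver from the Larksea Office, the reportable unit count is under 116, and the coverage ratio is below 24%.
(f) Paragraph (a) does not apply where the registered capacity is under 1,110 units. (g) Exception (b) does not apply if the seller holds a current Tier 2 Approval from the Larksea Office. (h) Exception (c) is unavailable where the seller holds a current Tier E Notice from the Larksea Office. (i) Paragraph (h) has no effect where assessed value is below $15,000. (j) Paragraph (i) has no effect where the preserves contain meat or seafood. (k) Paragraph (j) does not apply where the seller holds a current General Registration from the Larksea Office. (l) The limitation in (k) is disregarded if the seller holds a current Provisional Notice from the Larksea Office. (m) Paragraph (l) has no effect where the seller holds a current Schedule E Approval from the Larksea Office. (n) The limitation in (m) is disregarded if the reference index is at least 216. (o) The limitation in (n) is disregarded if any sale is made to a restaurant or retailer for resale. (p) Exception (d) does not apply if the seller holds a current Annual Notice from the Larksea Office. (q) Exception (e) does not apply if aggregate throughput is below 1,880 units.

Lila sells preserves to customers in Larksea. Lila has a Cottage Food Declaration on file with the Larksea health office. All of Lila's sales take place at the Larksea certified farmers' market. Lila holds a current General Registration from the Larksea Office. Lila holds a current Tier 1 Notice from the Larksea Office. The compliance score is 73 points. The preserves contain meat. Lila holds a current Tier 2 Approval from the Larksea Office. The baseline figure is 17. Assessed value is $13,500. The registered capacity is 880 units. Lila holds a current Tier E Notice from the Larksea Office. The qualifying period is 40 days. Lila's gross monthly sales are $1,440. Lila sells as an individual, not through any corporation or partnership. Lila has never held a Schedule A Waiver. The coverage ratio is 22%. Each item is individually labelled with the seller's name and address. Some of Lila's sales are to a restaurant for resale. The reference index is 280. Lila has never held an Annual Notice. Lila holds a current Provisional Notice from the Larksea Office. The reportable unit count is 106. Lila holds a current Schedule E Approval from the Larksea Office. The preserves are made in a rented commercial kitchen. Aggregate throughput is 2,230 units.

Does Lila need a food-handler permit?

No — exception (c) applies; Lila is not required to hold a food-handler permit.

Exception (a) is satisfied on its face — the compliance score is 73 points, below the 76 points limit; the baseline figure is 17, less than the 21 limit. Turning to paragraph (f): (f) operates — the registered capacity is 880 units, under the 1,110 units limit. So (a) is unavailable.
Exception (b): a Cottage Food Declaration is on file; a current Tier 1 Notice is held; gross monthly sales are $1,440, under the $1,450 limit — every condition holds. But: (g) operates against (b): a current Tier 2 Approval is held. So (b) is unavailable.
Exception (c) is satisfied on its face — all sales are at a certified farmers' market; the seller is a natural person; the qualifying period is 40 days, meeting the 35 days threshold. As to paragraphs (h)–(o): (h) would limit (c) — a current Tier E Notice is held — but (i) sets (h) aside: (i) is triggered — assessed value is $13,500, below the $15,000 limit. (j) is engaged (the preserves contain meat), but yields to (k): (k) is triggered — a current General Registration is held. (l) is triggered (a current Provisional Notice is held), but is overridden by (m): (m) operates against (l): a current Schedule E Approval is held. (n) is engaged (the reference index is 280, meeting the 216 threshold), but is itself disapplied by (o): (o) operates against (n): some sales are to a restaurant for resale. So (c) applies.
Exception (d) requires that the preserves are produced in the seller's home kitchen; but the preserves are made in a commercial kitchen, not a home kitchen, so (d) is unavailable.
Exception (e) fails — no current Schedule A Waiver is held.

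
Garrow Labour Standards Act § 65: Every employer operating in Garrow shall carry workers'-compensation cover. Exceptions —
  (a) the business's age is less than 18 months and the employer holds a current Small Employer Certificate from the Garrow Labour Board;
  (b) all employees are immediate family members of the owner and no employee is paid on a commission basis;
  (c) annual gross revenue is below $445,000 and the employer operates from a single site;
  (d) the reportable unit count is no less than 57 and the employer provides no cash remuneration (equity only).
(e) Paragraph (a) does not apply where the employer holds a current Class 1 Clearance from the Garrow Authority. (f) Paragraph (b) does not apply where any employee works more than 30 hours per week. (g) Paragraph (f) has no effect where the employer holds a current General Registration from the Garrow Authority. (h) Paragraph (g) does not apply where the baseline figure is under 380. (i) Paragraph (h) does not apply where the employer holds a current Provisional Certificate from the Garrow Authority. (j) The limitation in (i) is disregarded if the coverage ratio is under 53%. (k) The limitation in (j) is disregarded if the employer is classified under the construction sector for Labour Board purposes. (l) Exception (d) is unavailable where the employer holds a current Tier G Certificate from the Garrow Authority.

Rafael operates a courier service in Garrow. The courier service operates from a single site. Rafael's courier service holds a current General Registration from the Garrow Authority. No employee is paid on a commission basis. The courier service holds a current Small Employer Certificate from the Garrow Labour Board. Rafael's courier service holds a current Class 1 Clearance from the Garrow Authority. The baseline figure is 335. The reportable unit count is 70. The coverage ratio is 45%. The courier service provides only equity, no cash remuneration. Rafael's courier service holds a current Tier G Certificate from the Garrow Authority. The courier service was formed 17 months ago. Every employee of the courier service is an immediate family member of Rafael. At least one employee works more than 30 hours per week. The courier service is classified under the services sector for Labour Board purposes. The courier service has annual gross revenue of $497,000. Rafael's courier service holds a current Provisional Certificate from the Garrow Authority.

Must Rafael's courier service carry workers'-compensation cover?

Yes — Rafael's courier service must carry workers'-compensation cover.

All of (a)'s requirements are met (the business's age is 17 months, less than the 18 months limit; a current Small Employer Certificate is held). But: (e) operates against (a): a current Class 1 Clearance is held. Exception (a) does not apply.
All of (b)'s requirements are met (every employee is an immediate family member; no employee is paid on commission). Turning to paragraphs (f)–(k): (f) is engaged — at least one employee exceeds 30 hours/week. (g) would limit (f) — a current General Registration is held — but (h) sets (g) aside: (h) operates against (g): the baseline figure is 335, under the 380 limit. (i) would limit (h) — a current Provisional Certificate is held — but (j) sets (i) aside: (j) operates against (i): the coverage ratio is 45%, under the 53% limit. (k) is inapplicable (the courier service is classified under the services sector), so (j) stands. Exception (b) does not apply.
Exception (c) does not apply: annual gross revenue is $497,000, not below $445,000.
Exception (d): the reportable unit count is 70, meeting the 57 threshold; remuneration is equity-only — every condition holds. But: (l) operates against (d): a current Tier G Certificate is held. So (d) is unavailable.
No exception applies. The general rule governs.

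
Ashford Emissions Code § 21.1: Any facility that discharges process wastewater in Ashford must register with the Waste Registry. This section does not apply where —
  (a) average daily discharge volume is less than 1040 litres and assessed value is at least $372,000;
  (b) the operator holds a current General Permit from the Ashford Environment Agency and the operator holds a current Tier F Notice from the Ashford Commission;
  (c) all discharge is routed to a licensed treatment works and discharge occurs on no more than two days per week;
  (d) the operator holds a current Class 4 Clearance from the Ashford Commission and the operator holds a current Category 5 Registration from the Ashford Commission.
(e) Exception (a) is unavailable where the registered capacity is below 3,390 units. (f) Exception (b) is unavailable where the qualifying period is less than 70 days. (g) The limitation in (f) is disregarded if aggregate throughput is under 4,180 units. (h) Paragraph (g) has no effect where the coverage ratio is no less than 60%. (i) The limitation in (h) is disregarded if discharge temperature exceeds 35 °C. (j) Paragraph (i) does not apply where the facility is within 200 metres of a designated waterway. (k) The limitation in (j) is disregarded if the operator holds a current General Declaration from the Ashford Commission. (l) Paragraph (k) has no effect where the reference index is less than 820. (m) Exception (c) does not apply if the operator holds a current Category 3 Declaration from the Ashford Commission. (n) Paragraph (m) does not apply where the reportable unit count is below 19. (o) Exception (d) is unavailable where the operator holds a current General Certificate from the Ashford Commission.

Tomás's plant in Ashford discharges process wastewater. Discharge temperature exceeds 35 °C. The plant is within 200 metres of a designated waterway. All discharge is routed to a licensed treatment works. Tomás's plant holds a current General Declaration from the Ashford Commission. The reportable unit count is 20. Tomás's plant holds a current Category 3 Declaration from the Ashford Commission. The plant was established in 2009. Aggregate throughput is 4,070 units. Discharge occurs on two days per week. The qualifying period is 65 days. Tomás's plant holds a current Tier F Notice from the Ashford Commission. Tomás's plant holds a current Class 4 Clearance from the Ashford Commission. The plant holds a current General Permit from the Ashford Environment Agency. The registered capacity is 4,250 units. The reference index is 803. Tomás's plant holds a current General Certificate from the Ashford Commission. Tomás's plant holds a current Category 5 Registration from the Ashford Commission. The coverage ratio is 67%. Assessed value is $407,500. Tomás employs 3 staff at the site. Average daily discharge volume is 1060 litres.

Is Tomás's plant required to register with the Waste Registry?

Yes — Tomás's plant must register with the Waste Registry.

Exception (a) fails — average daily discharge volume is 1060 litres, not less than 1040 litres.
All of (b)'s requirements are met (a current General Permit is held; a current Tier F Notice is held). Turning to paragraphs (f)–(l): (f) operates against (b): the qualifying period is 65 days, less than the 70 days limit. (g) is engaged (aggregate throughput is 4,070 units, under the 4,180 units limit), but is set aside by (h): (h) is engaged — the coverage ratio is 67%, meeting the 60% threshold. (i) operates (discharge temperature exceeds 35 °C), but is displaced by (j): (j) is engaged — the plant is within 200 m of a designated waterway. (k) operates (a current General Declaration is held), but is set aside by (l): (l) operates against (k): the reference index is 803, less than the 820 limit. So (b) is unavailable.
Exception (c)'s conditions are all satisfied: discharge is routed to a licensed treatment works; discharge occurs on no more than two days per week. But applying paragraphs (m)–(n): (m) operates against (c): a current Category 3 Declaration is held. (n) does not operate here (the reportable unit count is 20, not below 19), so (m) stands. So (c) is unavailable.
Exception (d) is satisfied on its face — a current Class 4 Clearance is held; a current Category 5 Registration is held. But applying paragraph (o): (o) operates against (d): a current General Certificate is held. Exception (d) does not apply.
Every exception is unavailable, so the rule governs.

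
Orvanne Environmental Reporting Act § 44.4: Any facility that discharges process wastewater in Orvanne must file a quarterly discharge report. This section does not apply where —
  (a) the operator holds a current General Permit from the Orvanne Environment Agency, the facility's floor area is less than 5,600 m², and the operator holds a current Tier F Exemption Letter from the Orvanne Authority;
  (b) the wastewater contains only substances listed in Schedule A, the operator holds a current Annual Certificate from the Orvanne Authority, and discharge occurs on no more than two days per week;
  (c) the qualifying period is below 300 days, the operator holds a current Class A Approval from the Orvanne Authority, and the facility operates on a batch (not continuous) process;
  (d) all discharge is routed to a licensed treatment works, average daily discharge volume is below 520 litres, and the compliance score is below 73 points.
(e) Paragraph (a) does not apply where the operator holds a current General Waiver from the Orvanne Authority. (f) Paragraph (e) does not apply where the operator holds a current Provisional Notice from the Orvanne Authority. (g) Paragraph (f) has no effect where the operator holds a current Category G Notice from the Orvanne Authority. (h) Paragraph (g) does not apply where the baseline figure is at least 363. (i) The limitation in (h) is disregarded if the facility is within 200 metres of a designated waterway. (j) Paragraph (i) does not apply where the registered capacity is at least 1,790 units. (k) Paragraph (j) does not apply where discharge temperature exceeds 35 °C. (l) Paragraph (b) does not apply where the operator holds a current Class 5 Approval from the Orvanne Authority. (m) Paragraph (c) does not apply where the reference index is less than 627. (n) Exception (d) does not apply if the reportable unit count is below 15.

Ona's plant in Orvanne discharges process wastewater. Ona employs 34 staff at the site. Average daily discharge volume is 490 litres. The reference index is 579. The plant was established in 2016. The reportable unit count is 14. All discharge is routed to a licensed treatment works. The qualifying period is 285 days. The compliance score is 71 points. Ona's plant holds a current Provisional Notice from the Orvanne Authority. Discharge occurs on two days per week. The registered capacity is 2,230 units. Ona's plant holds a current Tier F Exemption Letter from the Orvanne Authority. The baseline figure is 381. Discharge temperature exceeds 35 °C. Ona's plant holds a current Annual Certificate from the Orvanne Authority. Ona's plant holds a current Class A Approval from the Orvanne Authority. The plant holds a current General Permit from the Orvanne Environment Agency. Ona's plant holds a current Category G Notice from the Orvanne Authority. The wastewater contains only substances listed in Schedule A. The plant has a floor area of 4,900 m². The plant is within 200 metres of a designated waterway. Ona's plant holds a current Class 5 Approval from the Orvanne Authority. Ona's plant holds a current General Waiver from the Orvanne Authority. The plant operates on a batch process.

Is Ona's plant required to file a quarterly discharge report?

Yes — Ona's plant must file a quarterly discharge report.

Exception (a) is satisfied on its face — a current General Permit is held; the facility's floor area is 4,900 m², less than the 5,600 m² limit; a current Tier F Exemption Letter is held. Turning to paragraphs (e)–(k): (e) operates against (a): a current General Waiver is held. (f) operates (a current Provisional Notice is held), but yields to (g): (g) operates — a current Category G Notice is held. (h) is engaged (the baseline figure is 381, meeting the 363 threshold), but is set aside by (i): (i) operates against (h): the plant is within 200 m of a designated waterway. (j) operates (the registered capacity is 2,230 units, meeting the 1,790 units threshold), but is displaced by (k): (k) operates — discharge temperature exceeds 35 °C. (a) is therefore removed.
Exception (b): the wastewater is Schedule-A-only; a current Annual Certificate is held; discharge occurs on no more than two days per week — every condition holds. But: (l) is triggered — a current Class 5 Approval is held. (b) is therefore removed.
Exception (c)'s conditions are all satisfied: the qualifying period is 285 days, below the 300 days limit; a current Class A Approval is held; the facility operates on a batch process. Turning to paragraph (m): (m) operates — the reference index is 579, less than the 627 limit. Exception (c) does not apply.
All of (d)'s requirements are met (discharge is routed to a licensed treatment works; average daily discharge volume is 490 litres, below the 520 litres limit; the compliance score is 71 points, below the 73 points limit). But: (n) is engaged — the reportable unit count is 14, below the 15 limit. So (d) is unavailable.
No exception displaces § 44.4.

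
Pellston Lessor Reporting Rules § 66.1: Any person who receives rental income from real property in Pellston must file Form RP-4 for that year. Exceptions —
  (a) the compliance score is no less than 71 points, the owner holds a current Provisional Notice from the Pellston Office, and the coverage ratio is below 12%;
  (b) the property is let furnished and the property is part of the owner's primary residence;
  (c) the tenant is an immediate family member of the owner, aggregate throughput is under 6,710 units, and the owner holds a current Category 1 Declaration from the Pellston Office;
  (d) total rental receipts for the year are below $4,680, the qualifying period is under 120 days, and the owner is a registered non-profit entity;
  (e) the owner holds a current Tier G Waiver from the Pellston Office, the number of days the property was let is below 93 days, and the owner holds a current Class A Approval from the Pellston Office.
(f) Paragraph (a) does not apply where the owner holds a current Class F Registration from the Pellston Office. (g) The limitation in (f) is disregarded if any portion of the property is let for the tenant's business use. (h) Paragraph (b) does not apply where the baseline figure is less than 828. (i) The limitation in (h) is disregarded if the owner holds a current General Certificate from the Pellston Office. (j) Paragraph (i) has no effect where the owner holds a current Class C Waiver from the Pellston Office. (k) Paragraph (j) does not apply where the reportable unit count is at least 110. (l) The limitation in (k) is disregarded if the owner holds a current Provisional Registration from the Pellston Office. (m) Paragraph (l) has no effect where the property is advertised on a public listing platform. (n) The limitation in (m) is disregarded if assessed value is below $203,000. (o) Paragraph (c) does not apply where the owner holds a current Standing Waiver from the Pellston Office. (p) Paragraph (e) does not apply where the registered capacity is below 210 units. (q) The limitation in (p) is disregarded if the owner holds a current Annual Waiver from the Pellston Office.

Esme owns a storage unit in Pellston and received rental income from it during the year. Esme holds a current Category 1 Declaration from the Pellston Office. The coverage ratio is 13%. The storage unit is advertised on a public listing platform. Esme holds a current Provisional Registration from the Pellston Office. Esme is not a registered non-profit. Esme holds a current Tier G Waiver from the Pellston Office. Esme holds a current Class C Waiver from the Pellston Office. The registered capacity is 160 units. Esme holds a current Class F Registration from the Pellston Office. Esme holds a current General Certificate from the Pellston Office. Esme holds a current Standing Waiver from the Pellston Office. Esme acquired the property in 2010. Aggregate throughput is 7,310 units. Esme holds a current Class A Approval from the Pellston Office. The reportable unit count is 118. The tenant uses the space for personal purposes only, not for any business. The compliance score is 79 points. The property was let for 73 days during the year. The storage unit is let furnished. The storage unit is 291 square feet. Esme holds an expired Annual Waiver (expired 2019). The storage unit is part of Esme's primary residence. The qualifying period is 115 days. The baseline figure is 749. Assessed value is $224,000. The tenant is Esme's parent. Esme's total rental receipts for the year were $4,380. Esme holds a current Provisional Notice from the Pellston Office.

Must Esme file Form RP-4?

No — exception (b) applies; Esme is not required to file Form RP-4.

Exception (a) requires that the coverage ratio is below 12%; but the coverage ratio is 13%, not below 12%, so (a) is unavailable.
Exception (b)'s conditions are all satisfied: the property is let furnished; the storage unit is part of the primary residence. Under paragraphs (h)–(n): (h) would limit (b) — the baseline figure is 749, less than the 828 limit — but (i) sets (h) aside: (i) is engaged — a current General Certificate is held. (j) operates (a current Class C Waiver is held), but is itself disapplied by (k): (k) operates against (j): the reportable unit count is 118, meeting the 110 threshold. (l) applies (a current Provisional Registration is held), but is itself disapplied by (m): (m) is engaged — the property is publicly advertised. (n) does not operate here (assessed value is $224,000, not below $203,000), so (m) stands. So (b) applies.
Exception (c) requires that aggregate throughput is under 6,710 units; but aggregate throughput is 7,310 units, not under 6,710 units, so (c) is unavailable.
Exception (d) fails — Esme is not a registered non-profit.
All of (e)'s requirements are met (a current Tier G Waiver is held; the number of days the property was let is 73 days, below the 93 days limit; a current Class A Approval is held). But applying paragraphs (p)–(q): (p) applies — the registered capacity is 160 units, below the 210 units limit. (q) is not engaged (there is no Annual Waiver in force), so (p) stands. Exception (e) does not apply.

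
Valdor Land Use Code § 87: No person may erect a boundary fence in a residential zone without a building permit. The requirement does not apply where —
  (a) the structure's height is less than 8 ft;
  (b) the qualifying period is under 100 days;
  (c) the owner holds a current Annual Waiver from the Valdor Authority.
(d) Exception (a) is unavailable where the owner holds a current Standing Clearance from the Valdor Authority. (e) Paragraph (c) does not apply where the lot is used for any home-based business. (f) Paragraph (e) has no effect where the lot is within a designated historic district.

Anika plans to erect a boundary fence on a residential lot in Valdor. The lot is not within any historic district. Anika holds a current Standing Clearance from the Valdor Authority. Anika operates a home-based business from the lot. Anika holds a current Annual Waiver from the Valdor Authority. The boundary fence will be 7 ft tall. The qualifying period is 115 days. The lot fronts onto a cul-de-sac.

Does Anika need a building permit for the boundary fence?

Yes — Anika must obtain a building permit.

All of (a)'s requirements are met (the structure's height is 7 ft, less than the 8 ft limit). Turning to paragraph (d): (d) operates against (a): a current Standing Clearance is held. So (a) is unavailable.
Exception (b) does not apply: the qualifying period is 115 days, not under 100 days.
All of (c)'s requirements are met (a current Annual Waiver is held). But: (e) applies — a home-based business operates on the lot. (f), which would lift (e), is not engaged — the lot is not in a historic district. So (c) is unavailable.
Every exception is unavailable, so the rule governs.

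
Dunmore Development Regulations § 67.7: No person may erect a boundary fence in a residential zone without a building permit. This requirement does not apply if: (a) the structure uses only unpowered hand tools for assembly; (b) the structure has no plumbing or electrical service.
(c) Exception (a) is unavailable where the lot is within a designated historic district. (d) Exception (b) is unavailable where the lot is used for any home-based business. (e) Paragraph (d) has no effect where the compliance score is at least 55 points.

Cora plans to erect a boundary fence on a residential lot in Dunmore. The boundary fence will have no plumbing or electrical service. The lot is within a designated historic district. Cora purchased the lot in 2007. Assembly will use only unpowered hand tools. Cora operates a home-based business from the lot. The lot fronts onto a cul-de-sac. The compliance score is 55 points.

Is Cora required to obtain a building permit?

Exception (a): assembly uses only hand tools — every condition holds. But: (c) applies — the lot is in a historic district. Exception (a) does not apply.
Exception (b)'s conditions are all satisfied: there is no plumbing or electrical service. Considering the limiting provisions: (d) would limit (b) — a home-based business operates on the lot — but (e) sets (d) aside: (e) operates against (d): the compliance score is 55 points, meeting the 55 points threshold. So (b) applies.

No — exception (b) applies; Cora does not need a building permit.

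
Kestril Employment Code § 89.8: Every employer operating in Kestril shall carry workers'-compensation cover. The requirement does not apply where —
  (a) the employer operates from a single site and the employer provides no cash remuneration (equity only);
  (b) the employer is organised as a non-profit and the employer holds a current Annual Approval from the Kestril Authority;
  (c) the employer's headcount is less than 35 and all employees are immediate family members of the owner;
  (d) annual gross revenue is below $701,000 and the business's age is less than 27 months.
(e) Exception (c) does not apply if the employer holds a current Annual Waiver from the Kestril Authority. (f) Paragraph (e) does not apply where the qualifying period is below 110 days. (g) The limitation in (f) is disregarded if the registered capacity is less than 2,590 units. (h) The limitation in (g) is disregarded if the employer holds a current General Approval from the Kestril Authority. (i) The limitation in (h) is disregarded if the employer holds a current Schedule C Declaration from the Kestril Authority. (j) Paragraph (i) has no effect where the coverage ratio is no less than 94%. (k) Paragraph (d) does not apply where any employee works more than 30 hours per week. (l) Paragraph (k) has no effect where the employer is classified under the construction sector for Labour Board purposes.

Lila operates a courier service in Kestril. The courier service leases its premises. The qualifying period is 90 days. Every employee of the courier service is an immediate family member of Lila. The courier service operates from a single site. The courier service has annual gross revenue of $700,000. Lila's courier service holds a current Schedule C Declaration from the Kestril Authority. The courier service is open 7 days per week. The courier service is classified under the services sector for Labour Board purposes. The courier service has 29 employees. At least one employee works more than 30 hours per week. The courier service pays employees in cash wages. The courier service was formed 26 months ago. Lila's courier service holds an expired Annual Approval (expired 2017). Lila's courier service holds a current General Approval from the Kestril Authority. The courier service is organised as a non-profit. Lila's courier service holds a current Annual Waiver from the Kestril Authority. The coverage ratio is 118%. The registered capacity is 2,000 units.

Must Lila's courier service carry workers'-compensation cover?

Exception (a) requires that the employer provides no cash remuneration (equity only); but employees are paid cash wages, so (a) is unavailable.
Exception (b) does not apply: no current Annual Approval is held.
All of (c)'s requirements are met (the employer's headcount is 29, less than the 35 limit; every employee is an immediate family member). As to paragraphs (e)–(j): (e) would limit (c) — a current Annual Waiver is held — but (f) sets (e) aside: (f) operates against (e): the qualifying period is 90 days, below the 110 days limit. (g) would limit (f) — the registered capacity is 2,000 units, less than the 2,590 units limit — but (h) sets (g) aside: (h) applies — a current General Approval is held. (i) would limit (h) — a current Schedule C Declaration is held — but (j) sets (i) aside: (j) is engaged — the coverage ratio is 118%, meeting the 94% threshold. Exception (c) stands.
Exception (d): annual gross revenue is $700,000, below the $701,000 limit; the business's age is 26 months, less than the 27 months limit — every condition holds. But: (k) operates against (d): at least one employee exceeds 30 hours/week. (l), which would lift (k), is not triggered — the courier service is classified under the services sector. So (d) is unavailable.

No — exception (c) applies; Lila's courier service is not required to carry workers'-compensation cover.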